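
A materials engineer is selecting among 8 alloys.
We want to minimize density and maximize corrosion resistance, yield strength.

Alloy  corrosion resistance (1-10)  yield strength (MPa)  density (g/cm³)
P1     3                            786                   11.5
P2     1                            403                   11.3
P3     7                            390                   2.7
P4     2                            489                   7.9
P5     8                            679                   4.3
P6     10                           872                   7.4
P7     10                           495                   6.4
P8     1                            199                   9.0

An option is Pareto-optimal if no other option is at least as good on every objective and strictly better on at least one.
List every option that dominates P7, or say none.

none

P1: worse on corrosion resistance (3 vs 10).
P2: worse on corrosion resistance (1 vs 10).
P3: worse on corrosion resistance (7 vs 10).
P4: worse on corrosion resistance (2 vs 10).
P5: worse on corrosion resistance (8 vs 10).
P6: worse on density (7.4 vs 6.4).
P8: worse on corrosion resistance (1 vs 10).
No option dominates P7.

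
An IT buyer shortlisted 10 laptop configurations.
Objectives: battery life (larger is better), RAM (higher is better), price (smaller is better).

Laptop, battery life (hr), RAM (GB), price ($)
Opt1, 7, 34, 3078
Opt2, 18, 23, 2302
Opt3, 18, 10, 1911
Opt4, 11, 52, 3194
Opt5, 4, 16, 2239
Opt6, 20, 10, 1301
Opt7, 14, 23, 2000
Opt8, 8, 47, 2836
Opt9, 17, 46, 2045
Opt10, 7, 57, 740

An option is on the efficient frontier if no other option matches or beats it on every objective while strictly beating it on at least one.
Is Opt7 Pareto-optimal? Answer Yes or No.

Opt1: worse on battery life (7 vs 14).
Opt2: worse on price (2302 vs 2000).
Opt3: worse on RAM (10 vs 23).
Opt4: worse on battery life (11 vs 14).
Opt5: worse on battery life (4 vs 14).
Opt6: worse on RAM (10 vs 23).
Opt8: worse on battery life (8 vs 14).
Opt9: worse on price (2045 vs 2000).
Opt10: worse on battery life (7 vs 14).
No option is at least as good as Opt7 on every objective and strictly better on one.

Yes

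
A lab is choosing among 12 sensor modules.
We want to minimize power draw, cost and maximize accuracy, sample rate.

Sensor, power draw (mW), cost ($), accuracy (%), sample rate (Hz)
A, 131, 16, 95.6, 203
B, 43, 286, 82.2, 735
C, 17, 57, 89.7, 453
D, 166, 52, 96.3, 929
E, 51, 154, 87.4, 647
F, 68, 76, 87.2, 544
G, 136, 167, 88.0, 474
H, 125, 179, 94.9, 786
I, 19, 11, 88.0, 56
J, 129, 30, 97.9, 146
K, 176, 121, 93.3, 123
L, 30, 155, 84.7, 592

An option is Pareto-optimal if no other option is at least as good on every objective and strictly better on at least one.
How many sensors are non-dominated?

11

A: not dominated.
B: not dominated.
C: not dominated (best power draw).
D: not dominated (best sample rate).
E: not dominated.
F: not dominated.
G: not dominated.
H: not dominated.
I: not dominated (best cost).
J: not dominated (best accuracy).
K: dominated by A (power draw 131≤176, cost 16≤121, accuracy 95.6≥93.3, sample rate 203≥123).
L: not dominated.
Pareto-optimal: A, B, C, D, E, F, G, H, I, J, L → 11.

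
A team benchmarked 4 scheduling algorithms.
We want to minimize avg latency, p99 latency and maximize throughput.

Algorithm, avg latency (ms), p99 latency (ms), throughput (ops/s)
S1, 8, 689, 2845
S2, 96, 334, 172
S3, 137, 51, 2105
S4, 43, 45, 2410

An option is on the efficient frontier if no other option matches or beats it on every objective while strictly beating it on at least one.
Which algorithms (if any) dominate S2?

S4: avg latency 43≤96, p99 latency 45≤334, throughput 2410≥172 — dominates S2.
Others (S1, S3) are each worse than S2 on at least one objective.

S4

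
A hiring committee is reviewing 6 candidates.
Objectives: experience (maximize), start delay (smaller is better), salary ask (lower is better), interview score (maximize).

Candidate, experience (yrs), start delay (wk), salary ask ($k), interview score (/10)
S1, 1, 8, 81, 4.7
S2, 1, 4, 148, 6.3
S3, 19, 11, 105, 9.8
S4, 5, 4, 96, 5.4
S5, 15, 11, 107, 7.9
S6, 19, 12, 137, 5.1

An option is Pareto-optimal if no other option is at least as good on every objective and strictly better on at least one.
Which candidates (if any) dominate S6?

S3: experience 19≥19, start delay 11≤12, salary ask 105≤137, interview score 9.8≥5.1 — dominates S6.
Others (S1, S2, S4, S5) are each worse than S6 on at least one objective.

S3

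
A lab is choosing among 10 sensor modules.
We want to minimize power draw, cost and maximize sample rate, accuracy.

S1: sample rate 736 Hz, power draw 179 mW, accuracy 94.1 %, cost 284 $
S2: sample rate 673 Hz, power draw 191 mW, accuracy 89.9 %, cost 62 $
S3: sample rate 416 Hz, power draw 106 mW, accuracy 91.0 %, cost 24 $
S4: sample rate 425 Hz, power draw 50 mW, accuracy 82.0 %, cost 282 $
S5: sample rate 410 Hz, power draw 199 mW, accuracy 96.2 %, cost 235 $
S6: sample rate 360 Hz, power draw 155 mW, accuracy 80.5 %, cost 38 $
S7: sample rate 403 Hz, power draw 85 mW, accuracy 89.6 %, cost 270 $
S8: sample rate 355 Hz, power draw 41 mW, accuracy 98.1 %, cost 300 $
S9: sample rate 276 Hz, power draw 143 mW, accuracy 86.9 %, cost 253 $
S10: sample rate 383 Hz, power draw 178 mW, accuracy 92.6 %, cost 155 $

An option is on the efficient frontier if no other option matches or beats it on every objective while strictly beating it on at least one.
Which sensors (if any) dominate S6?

S3

S3: sample rate 416≥360, power draw 106≤155, accuracy 91.0≥80.5, cost 24≤38 — dominates S6.
Others (S1, S2, S4, S5, S7, S8, S9, S10) are each worse than S6 on at least one objective.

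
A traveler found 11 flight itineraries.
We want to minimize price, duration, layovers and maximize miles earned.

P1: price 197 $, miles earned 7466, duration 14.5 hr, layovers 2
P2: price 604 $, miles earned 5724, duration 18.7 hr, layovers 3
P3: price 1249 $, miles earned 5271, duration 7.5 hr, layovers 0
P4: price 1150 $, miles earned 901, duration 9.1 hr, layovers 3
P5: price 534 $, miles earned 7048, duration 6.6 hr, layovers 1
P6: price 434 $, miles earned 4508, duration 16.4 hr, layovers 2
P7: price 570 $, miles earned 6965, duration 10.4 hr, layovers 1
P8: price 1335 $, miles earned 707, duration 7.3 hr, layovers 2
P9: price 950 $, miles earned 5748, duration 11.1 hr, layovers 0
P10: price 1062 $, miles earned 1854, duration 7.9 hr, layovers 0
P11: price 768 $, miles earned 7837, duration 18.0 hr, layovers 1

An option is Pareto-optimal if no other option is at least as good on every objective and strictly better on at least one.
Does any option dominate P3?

No

P1: worse on duration (14.5 vs 7.5).
P2: worse on duration (18.7 vs 7.5).
P4: worse on miles earned (901 vs 5271).
P5: worse on layovers (1 vs 0).
P6: worse on miles earned (4508 vs 5271).
P7: worse on duration (10.4 vs 7.5).
P8: worse on price (1335 vs 1249).
P9: worse on duration (11.1 vs 7.5).
P10: worse on miles earned (1854 vs 5271).
P11: worse on duration (18.0 vs 7.5).
No option is at least as good as P3 on every objective and strictly better on one.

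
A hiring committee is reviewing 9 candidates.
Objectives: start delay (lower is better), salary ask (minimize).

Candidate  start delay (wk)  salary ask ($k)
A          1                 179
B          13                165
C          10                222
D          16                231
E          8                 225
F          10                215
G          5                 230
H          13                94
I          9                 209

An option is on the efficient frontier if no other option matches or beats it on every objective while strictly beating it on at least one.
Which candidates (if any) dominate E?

A: start delay 1≤8, salary ask 179≤225 — dominates E.
Others (B, C, D, F, G, H, I) are each worse than E on at least one objective.

A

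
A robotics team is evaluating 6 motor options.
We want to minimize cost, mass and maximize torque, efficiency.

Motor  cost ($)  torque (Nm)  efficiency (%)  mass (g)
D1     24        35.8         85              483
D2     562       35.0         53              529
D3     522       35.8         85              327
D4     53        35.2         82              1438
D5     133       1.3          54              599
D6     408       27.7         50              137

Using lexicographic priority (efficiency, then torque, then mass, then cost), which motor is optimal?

First maximize efficiency: best is 85, kept {D1, D3}.
Then maximize torque: best is 35.8, kept {D1, D3}.
Then minimize mass: best is 327, kept {D3}.

D3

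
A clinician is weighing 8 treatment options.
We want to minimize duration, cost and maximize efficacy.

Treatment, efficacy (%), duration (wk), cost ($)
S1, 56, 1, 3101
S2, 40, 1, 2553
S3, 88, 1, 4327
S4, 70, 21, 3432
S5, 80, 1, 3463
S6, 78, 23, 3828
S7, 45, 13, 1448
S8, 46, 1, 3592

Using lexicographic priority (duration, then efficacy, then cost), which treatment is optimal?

First minimize duration: best is 1, kept {S1, S2, S3, S5, S8}.
Then maximize efficacy: best is 88, kept {S3}.

S3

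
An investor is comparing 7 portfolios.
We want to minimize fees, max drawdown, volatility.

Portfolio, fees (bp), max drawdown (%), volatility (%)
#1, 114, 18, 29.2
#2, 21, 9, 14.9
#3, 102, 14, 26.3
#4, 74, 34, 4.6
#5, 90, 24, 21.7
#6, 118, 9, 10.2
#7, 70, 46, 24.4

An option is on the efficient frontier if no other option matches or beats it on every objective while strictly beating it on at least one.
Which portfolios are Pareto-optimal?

#2, #4, #6

#1: dominated by #2 (fees 21≤114, max drawdown 9≤18, volatility 14.9≤29.2).
#2: not dominated (best fees).
#3: dominated by #2 (fees 21≤102, max drawdown 9≤14, volatility 14.9≤26.3).
#4: not dominated (best volatility).
#5: dominated by #2 (fees 21≤90, max drawdown 9≤24, volatility 14.9≤21.7).
#6: not dominated.
#7: dominated by #2 (fees 21≤70, max drawdown 9≤46, volatility 14.9≤24.4).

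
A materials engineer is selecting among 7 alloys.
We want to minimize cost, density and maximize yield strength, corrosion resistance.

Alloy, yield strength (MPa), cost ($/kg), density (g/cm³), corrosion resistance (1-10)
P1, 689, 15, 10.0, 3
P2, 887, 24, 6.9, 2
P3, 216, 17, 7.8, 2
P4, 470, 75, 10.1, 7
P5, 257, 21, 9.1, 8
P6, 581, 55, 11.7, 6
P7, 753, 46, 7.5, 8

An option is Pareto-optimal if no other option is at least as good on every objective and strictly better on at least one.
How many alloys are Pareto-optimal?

5

P1: not dominated (best cost).
P2: not dominated (best yield strength).
P3: not dominated.
P4: dominated by P7 (yield strength 753≥470, cost 46≤75, density 7.5≤10.1, corrosion resistance 8≥7).
P5: not dominated.
P6: dominated by P7 (yield strength 753≥581, cost 46≤55, density 7.5≤11.7, corrosion resistance 8≥6).
P7: not dominated.
Pareto-optimal: P1, P2, P3, P5, P7 → 5.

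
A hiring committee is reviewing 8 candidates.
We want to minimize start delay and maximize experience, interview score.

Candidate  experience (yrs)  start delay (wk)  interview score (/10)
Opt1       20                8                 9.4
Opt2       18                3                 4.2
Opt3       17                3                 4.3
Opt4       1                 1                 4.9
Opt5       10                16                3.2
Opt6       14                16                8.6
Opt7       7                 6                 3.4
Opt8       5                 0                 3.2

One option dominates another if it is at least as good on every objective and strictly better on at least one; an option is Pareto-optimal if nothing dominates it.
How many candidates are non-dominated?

Opt1: not dominated (best experience).
Opt2: not dominated.
Opt3: not dominated.
Opt4: not dominated.
Opt5: dominated by Opt1 (experience 20≥10, start delay 8≤16, interview score 9.4≥3.2).
Opt6: dominated by Opt1 (experience 20≥14, start delay 8≤16, interview score 9.4≥8.6).
Opt7: dominated by Opt2 (experience 18≥7, start delay 3≤6, interview score 4.2≥3.4).
Opt8: not dominated (best start delay).
Pareto-optimal: Opt1, Opt2, Opt3, Opt4, Opt8 → 5.

5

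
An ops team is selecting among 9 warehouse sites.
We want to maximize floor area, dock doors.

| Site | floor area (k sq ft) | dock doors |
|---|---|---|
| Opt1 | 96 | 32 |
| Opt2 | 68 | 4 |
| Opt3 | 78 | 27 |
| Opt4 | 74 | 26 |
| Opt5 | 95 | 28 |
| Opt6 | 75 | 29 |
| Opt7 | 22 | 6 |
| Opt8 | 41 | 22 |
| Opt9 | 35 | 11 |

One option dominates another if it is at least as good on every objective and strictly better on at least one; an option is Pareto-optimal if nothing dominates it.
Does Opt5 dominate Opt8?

Yes

Opt5 vs Opt8: floor area 95≥41, dock doors 28≥22 — Opt5 is at least as good on every objective with at least one strict improvement.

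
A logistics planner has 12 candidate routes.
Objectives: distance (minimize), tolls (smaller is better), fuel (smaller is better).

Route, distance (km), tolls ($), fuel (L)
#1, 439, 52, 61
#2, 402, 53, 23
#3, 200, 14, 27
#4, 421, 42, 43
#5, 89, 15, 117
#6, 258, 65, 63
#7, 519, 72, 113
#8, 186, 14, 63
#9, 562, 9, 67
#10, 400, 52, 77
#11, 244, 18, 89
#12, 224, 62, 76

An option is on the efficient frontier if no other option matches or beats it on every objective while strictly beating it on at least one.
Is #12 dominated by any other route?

#3 vs #12: distance 200≤224, tolls 14≤62, fuel 27≤76 — #3 is at least as good on every objective and strictly better on at least one, so #3 dominates #12.

Yes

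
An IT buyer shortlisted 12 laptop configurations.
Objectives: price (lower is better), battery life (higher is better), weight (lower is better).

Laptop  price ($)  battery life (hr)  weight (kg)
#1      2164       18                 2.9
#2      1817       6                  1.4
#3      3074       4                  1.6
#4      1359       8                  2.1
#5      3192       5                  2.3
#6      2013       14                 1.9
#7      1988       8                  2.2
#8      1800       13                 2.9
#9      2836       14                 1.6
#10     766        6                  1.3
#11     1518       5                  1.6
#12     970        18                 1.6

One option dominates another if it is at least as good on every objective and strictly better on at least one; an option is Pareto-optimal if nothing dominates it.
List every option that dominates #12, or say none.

none

#1: worse on price (2164 vs 970).
#2: worse on price (1817 vs 970).
#3: worse on price (3074 vs 970).
#4: worse on price (1359 vs 970).
#5: worse on price (3192 vs 970).
#6: worse on price (2013 vs 970).
#7: worse on price (1988 vs 970).
#8: worse on price (1800 vs 970).
#9: worse on price (2836 vs 970).
#10: worse on battery life (6 vs 18).
#11: worse on price (1518 vs 970).
No option dominates #12.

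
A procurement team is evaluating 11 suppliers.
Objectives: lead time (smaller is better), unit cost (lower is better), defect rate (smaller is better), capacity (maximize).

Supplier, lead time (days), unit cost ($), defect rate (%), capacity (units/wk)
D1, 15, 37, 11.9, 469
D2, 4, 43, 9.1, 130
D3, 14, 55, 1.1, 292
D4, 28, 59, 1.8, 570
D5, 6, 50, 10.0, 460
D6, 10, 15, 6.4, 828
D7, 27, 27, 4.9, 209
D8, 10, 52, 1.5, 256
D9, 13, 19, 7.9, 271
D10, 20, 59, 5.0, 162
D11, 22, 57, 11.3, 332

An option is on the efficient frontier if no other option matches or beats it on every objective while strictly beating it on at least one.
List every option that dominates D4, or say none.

none

D1: worse on defect rate (11.9 vs 1.8).
D2: worse on defect rate (9.1 vs 1.8).
D3: worse on capacity (292 vs 570).
D5: worse on defect rate (10.0 vs 1.8).
D6: worse on defect rate (6.4 vs 1.8).
D7: worse on defect rate (4.9 vs 1.8).
D8: worse on capacity (256 vs 570).
D9: worse on defect rate (7.9 vs 1.8).
D10: worse on defect rate (5.0 vs 1.8).
D11: worse on defect rate (11.3 vs 1.8).
No option dominates D4.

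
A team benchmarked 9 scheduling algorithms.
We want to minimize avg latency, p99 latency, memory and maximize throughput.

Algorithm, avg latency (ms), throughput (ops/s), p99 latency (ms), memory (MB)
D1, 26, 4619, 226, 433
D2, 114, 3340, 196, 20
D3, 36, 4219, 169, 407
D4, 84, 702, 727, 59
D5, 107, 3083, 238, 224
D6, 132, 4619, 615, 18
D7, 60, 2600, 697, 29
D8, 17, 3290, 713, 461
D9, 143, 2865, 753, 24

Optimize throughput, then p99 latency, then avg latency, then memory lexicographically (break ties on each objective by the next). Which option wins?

First maximize throughput: best is 4619, kept {D1, D6}.
Then minimize p99 latency: best is 226, kept {D1}.

D1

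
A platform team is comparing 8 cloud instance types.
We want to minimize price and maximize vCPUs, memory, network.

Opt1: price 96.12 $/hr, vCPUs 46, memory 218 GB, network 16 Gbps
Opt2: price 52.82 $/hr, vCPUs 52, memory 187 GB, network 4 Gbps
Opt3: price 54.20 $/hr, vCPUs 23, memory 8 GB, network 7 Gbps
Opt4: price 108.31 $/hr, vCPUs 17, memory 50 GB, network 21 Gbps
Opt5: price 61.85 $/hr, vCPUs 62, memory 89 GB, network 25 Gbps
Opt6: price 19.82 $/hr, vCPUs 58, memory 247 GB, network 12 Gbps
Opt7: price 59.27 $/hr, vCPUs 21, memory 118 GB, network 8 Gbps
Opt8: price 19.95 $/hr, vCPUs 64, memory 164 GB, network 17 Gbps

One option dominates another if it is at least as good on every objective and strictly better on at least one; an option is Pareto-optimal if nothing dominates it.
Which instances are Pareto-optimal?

Opt1, Opt5, Opt6, Opt8

Opt1: not dominated.
Opt2: dominated by Opt6 (price 19.82≤52.82, vCPUs 58≥52, memory 247≥187, network 12≥4).
Opt3: dominated by Opt6 (price 19.82≤54.20, vCPUs 58≥23, memory 247≥8, network 12≥7).
Opt4: dominated by Opt5 (price 61.85≤108.31, vCPUs 62≥17, memory 89≥50, network 25≥21).
Opt5: not dominated (best network).
Opt6: not dominated (best price).
Opt7: dominated by Opt6 (price 19.82≤59.27, vCPUs 58≥21, memory 247≥118, network 12≥8).
Opt8: not dominated (best vCPUs).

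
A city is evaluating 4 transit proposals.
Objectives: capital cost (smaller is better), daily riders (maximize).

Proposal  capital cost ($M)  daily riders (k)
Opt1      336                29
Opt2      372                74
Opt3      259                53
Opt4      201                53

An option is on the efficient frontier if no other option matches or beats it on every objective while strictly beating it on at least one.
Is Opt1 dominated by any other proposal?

Yes

Opt3 vs Opt1: capital cost 259≤336, daily riders 53≥29 — Opt3 is at least as good on every objective and strictly better on at least one, so Opt3 dominates Opt1.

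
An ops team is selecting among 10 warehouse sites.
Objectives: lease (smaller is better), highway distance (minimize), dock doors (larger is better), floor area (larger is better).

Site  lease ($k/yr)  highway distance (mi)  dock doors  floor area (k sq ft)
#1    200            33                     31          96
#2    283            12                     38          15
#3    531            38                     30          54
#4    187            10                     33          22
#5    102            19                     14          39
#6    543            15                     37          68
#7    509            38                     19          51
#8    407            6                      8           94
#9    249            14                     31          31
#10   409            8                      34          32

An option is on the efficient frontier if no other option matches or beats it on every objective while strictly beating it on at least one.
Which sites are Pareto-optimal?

#1, #2, #4, #5, #6, #8, #9, #10

#1: not dominated (best floor area).
#2: not dominated (best dock doors).
#3: dominated by #1 (lease 200≤531, highway distance 33≤38, dock doors 31≥30, floor area 96≥54).
#4: not dominated.
#5: not dominated (best lease).
#6: not dominated.
#7: dominated by #1 (lease 200≤509, highway distance 33≤38, dock doors 31≥19, floor area 96≥51).
#8: not dominated (best highway distance).
#9: not dominated.
#10: not dominated.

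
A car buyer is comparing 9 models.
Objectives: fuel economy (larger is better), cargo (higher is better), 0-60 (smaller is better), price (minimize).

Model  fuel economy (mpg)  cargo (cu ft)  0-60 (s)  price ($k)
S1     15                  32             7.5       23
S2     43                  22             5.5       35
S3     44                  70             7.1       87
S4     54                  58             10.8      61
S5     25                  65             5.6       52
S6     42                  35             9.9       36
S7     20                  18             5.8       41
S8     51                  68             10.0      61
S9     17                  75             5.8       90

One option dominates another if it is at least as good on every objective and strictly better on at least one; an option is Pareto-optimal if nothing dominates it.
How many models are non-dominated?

8

S1: not dominated (best price).
S2: not dominated (best 0-60).
S3: not dominated.
S4: not dominated (best fuel economy).
S5: not dominated.
S6: not dominated.
S7: dominated by S2 (fuel economy 43≥20, cargo 22≥18, 0-60 5.5≤5.8, price 35≤41).
S8: not dominated.
S9: not dominated (best cargo).
Pareto-optimal: S1, S2, S3, S4, S5, S6, S8, S9 → 8.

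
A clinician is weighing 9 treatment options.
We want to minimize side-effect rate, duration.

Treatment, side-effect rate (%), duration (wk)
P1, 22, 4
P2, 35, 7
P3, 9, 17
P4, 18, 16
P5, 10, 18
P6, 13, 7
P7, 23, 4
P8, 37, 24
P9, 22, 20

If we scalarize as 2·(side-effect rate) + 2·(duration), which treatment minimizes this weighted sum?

P6

P1: 2·22 + 2·4 = 52
P2: 2·35 + 2·7 = 84
P3: 2·9 + 2·17 = 52
P4: 2·18 + 2·16 = 68
P5: 2·10 + 2·18 = 56
P6: 2·13 + 2·7 = 40
P7: 2·23 + 2·4 = 54
P8: 2·37 + 2·24 = 122
P9: 2·22 + 2·20 = 84
Lowest: P6 at 40.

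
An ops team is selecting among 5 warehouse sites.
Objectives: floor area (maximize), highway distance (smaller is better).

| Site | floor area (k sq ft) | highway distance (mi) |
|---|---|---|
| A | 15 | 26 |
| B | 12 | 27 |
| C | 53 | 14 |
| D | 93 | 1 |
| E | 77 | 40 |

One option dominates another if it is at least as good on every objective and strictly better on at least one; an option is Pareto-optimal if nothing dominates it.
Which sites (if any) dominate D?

A: worse on floor area (15 vs 93).
B: worse on floor area (12 vs 93).
C: worse on floor area (53 vs 93).
E: worse on floor area (77 vs 93).
No option dominates D.

none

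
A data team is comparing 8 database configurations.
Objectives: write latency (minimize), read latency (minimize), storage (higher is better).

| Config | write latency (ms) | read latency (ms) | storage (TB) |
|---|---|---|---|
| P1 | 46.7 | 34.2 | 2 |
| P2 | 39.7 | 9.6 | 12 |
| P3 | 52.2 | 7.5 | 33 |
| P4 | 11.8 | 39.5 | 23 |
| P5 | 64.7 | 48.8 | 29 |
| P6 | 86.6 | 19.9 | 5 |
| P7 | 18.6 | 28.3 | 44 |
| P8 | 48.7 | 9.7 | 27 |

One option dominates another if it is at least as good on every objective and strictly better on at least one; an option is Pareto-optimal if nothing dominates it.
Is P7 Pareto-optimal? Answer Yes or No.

P1: worse on write latency (46.7 vs 18.6).
P2: worse on write latency (39.7 vs 18.6).
P3: worse on write latency (52.2 vs 18.6).
P4: worse on read latency (39.5 vs 28.3).
P5: worse on write latency (64.7 vs 18.6).
P6: worse on write latency (86.6 vs 18.6).
P8: worse on write latency (48.7 vs 18.6).
No option is at least as good as P7 on every objective and strictly better on one.

Yes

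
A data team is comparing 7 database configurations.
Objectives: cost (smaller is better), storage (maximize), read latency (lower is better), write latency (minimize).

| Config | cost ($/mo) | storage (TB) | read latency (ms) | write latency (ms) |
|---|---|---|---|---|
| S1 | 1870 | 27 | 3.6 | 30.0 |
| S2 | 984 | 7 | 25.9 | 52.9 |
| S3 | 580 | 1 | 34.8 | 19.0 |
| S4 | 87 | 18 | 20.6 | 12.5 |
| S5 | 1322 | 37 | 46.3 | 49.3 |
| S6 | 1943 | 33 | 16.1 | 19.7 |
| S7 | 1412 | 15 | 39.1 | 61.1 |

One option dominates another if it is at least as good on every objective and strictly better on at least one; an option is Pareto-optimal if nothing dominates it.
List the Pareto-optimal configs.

S1: not dominated (best read latency).
S2: dominated by S4 (cost 87≤984, storage 18≥7, read latency 20.6≤25.9, write latency 12.5≤52.9).
S3: dominated by S4 (cost 87≤580, storage 18≥1, read latency 20.6≤34.8, write latency 12.5≤19.0).
S4: not dominated (best cost).
S5: not dominated (best storage).
S6: not dominated.
S7: dominated by S4 (cost 87≤1412, storage 18≥15, read latency 20.6≤39.1, write latency 12.5≤61.1).

S1, S4, S5, S6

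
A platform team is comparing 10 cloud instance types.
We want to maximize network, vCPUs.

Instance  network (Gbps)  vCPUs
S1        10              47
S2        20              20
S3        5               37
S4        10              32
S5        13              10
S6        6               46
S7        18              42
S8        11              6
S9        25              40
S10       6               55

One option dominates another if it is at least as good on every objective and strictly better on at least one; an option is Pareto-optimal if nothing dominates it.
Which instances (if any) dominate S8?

S2, S5, S7, S9

S2: network 20≥11, vCPUs 20≥6 — dominates S8.
S5: network 13≥11, vCPUs 10≥6 — dominates S8.
S7: network 18≥11, vCPUs 42≥6 — dominates S8.
S9: network 25≥11, vCPUs 40≥6 — dominates S8.
Others (S1, S3, S4, S6, S10) are each worse than S8 on at least one objective.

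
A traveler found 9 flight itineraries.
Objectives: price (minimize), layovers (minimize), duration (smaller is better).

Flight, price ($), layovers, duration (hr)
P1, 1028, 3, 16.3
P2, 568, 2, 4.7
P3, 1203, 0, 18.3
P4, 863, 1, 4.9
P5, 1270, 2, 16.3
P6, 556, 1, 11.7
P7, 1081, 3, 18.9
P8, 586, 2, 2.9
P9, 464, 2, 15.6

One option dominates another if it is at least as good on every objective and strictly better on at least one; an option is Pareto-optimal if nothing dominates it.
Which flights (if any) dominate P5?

P2: price 568≤1270, layovers 2≤2, duration 4.7≤16.3 — dominates P5.
P4: price 863≤1270, layovers 1≤2, duration 4.9≤16.3 — dominates P5.
P6: price 556≤1270, layovers 1≤2, duration 11.7≤16.3 — dominates P5.
P8: price 586≤1270, layovers 2≤2, duration 2.9≤16.3 — dominates P5.
P9: price 464≤1270, layovers 2≤2, duration 15.6≤16.3 — dominates P5.
Others (P1, P3, P7) are each worse than P5 on at least one objective.

P2, P4, P6, P8, P9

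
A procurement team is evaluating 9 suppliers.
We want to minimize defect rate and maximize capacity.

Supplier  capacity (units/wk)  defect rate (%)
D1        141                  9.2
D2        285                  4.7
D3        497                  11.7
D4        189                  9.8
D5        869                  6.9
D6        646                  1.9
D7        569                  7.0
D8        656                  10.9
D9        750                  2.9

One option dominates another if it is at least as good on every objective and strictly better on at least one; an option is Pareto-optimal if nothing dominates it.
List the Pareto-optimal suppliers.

D1: dominated by D2 (capacity 285≥141, defect rate 4.7≤9.2).
D2: dominated by D6 (capacity 646≥285, defect rate 1.9≤4.7).
D3: dominated by D5 (capacity 869≥497, defect rate 6.9≤11.7).
D4: dominated by D2 (capacity 285≥189, defect rate 4.7≤9.8).
D5: not dominated (best capacity).
D6: not dominated (best defect rate).
D7: dominated by D5 (capacity 869≥569, defect rate 6.9≤7.0).
D8: dominated by D5 (capacity 869≥656, defect rate 6.9≤10.9).
D9: not dominated.

D5, D6, D9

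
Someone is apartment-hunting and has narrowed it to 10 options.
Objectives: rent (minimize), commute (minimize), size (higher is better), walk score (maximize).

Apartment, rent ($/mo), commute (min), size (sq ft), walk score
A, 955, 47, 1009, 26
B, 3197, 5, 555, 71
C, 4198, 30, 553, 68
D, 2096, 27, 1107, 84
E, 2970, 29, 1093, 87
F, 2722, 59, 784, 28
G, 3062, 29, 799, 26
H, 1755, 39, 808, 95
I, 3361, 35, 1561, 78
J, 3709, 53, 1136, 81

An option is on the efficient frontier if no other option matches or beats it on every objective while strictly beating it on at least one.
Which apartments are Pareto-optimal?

A, B, D, E, H, I, J

A: not dominated (best rent).
B: not dominated (best commute).
C: dominated by B (rent 3197≤4198, commute 5≤30, size 555≥553, walk score 71≥68).
D: not dominated.
E: not dominated.
F: dominated by D (rent 2096≤2722, commute 27≤59, size 1107≥784, walk score 84≥28).
G: dominated by D (rent 2096≤3062, commute 27≤29, size 1107≥799, walk score 84≥26).
H: not dominated (best walk score).
I: not dominated (best size).
J: not dominated.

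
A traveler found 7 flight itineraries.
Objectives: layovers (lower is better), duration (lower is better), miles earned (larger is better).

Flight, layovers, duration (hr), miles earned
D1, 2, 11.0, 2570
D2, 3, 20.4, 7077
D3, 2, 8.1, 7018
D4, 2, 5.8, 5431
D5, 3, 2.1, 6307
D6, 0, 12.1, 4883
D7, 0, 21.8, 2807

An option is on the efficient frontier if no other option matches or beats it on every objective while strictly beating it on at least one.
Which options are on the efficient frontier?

D1: dominated by D3 (layovers 2≤2, duration 8.1≤11.0, miles earned 7018≥2570).
D2: not dominated (best miles earned).
D3: not dominated.
D4: not dominated.
D5: not dominated (best duration).
D6: not dominated.
D7: dominated by D6 (layovers 0≤0, duration 12.1≤21.8, miles earned 4883≥2807).

D2, D3, D4, D5, D6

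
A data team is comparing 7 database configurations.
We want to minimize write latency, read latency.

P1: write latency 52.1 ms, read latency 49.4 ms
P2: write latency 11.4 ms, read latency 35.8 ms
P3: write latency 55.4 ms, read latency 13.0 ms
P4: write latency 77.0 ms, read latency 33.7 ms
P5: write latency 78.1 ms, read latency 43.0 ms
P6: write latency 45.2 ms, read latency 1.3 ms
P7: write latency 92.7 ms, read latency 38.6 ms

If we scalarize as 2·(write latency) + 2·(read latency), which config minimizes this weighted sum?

P1: 2·52.1 + 2·49.4 = 203.0
P2: 2·11.4 + 2·35.8 = 94.4
P3: 2·55.4 + 2·13.0 = 136.8
P4: 2·77.0 + 2·33.7 = 221.4
P5: 2·78.1 + 2·43.0 = 242.2
P6: 2·45.2 + 2·1.3 = 93.0
P7: 2·92.7 + 2·38.6 = 262.6
Lowest: P6 at 93.0.

P6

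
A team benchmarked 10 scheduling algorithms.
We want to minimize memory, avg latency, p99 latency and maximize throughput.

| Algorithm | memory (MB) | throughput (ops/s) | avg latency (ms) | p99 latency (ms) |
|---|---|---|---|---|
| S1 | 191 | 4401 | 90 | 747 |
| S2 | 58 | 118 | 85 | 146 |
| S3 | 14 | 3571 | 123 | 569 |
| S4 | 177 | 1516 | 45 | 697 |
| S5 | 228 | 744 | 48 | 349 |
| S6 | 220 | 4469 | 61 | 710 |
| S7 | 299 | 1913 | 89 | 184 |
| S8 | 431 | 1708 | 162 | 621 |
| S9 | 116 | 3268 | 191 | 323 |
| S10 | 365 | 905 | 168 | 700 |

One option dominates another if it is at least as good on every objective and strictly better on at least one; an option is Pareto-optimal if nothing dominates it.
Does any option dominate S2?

No

S1: worse on memory (191 vs 58).
S3: worse on avg latency (123 vs 85).
S4: worse on memory (177 vs 58).
S5: worse on memory (228 vs 58).
S6: worse on memory (220 vs 58).
S7: worse on memory (299 vs 58).
S8: worse on memory (431 vs 58).
S9: worse on memory (116 vs 58).
S10: worse on memory (365 vs 58).
No option is at least as good as S2 on every objective and strictly better on one.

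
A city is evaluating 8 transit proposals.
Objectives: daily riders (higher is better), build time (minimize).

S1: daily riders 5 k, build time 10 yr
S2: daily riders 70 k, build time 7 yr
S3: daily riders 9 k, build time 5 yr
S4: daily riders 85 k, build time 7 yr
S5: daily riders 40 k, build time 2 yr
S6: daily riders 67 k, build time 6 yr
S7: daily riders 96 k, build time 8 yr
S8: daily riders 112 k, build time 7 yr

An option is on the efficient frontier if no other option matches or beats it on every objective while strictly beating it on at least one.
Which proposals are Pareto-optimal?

S5, S6, S8

S1: dominated by S2 (daily riders 70≥5, build time 7≤10).
S2: dominated by S4 (daily riders 85≥70, build time 7≤7).
S3: dominated by S5 (daily riders 40≥9, build time 2≤5).
S4: dominated by S8 (daily riders 112≥85, build time 7≤7).
S5: not dominated (best build time).
S6: not dominated.
S7: dominated by S8 (daily riders 112≥96, build time 7≤8).
S8: not dominated (best daily riders).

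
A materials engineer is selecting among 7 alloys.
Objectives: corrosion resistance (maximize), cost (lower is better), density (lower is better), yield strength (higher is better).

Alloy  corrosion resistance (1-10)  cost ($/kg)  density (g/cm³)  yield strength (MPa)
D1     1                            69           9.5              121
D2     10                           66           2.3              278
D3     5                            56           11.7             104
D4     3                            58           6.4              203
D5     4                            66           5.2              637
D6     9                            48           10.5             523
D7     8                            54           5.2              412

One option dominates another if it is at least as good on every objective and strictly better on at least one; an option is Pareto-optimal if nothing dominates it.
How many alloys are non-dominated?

D1: dominated by D2 (corrosion resistance 10≥1, cost 66≤69, density 2.3≤9.5, yield strength 278≥121).
D2: not dominated (best corrosion resistance).
D3: dominated by D6 (corrosion resistance 9≥5, cost 48≤56, density 10.5≤11.7, yield strength 523≥104).
D4: dominated by D7 (corrosion resistance 8≥3, cost 54≤58, density 5.2≤6.4, yield strength 412≥203).
D5: not dominated (best yield strength).
D6: not dominated (best cost).
D7: not dominated.
Pareto-optimal: D2, D5, D6, D7 → 4.

4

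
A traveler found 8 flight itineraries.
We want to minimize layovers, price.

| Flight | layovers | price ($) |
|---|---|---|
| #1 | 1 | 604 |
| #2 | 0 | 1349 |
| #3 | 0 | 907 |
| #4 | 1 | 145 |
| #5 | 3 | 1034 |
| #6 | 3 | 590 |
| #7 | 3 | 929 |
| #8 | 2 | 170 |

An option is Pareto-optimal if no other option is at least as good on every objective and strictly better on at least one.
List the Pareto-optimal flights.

#1: dominated by #4 (layovers 1≤1, price 145≤604).
#2: dominated by #3 (layovers 0≤0, price 907≤1349).
#3: not dominated.
#4: not dominated (best price).
#5: dominated by #1 (layovers 1≤3, price 604≤1034).
#6: dominated by #4 (layovers 1≤3, price 145≤590).
#7: dominated by #1 (layovers 1≤3, price 604≤929).
#8: dominated by #4 (layovers 1≤2, price 145≤170).

#3, #4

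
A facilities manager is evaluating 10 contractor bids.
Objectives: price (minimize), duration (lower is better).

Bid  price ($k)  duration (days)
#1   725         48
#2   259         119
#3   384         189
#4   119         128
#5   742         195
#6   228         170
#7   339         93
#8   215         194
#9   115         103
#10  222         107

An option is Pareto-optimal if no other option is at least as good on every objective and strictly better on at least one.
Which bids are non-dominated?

#1: not dominated (best duration).
#2: dominated by #9 (price 115≤259, duration 103≤119).
#3: dominated by #2 (price 259≤384, duration 119≤189).
#4: dominated by #9 (price 115≤119, duration 103≤128).
#5: dominated by #1 (price 725≤742, duration 48≤195).
#6: dominated by #4 (price 119≤228, duration 128≤170).
#7: not dominated.
#8: dominated by #4 (price 119≤215, duration 128≤194).
#9: not dominated (best price).
#10: dominated by #9 (price 115≤222, duration 103≤107).

#1, #7, #9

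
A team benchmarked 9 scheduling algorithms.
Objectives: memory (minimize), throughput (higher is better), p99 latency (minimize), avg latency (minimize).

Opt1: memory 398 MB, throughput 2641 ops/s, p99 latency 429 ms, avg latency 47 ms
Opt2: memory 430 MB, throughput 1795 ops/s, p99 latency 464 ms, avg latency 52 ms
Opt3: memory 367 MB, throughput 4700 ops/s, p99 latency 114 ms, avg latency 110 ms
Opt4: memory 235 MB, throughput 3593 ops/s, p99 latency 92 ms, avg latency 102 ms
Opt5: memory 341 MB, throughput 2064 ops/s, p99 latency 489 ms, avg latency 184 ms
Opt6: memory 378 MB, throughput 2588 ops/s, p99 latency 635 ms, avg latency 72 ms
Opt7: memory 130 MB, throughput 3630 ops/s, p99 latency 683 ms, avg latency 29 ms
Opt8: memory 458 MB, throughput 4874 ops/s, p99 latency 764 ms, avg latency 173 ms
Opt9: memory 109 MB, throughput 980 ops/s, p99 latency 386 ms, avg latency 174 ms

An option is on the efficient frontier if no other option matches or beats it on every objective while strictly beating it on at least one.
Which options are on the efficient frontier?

Opt1, Opt3, Opt4, Opt6, Opt7, Opt8, Opt9

Opt1: not dominated.
Opt2: dominated by Opt1 (memory 398≤430, throughput 2641≥1795, p99 latency 429≤464, avg latency 47≤52).
Opt3: not dominated.
Opt4: not dominated (best p99 latency).
Opt5: dominated by Opt4 (memory 235≤341, throughput 3593≥2064, p99 latency 92≤489, avg latency 102≤184).
Opt6: not dominated.
Opt7: not dominated (best avg latency).
Opt8: not dominated (best throughput).
Opt9: not dominated (best memory).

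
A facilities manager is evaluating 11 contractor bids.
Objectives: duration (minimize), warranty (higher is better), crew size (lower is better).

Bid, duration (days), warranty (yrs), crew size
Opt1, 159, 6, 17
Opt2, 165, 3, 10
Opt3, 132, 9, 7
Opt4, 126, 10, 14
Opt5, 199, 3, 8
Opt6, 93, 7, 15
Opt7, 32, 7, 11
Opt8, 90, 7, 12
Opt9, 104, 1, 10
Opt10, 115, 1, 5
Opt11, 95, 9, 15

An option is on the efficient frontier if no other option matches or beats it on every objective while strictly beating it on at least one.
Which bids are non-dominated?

Opt1: dominated by Opt3 (duration 132≤159, warranty 9≥6, crew size 7≤17).
Opt2: dominated by Opt3 (duration 132≤165, warranty 9≥3, crew size 7≤10).
Opt3: not dominated.
Opt4: not dominated (best warranty).
Opt5: dominated by Opt3 (duration 132≤199, warranty 9≥3, crew size 7≤8).
Opt6: dominated by Opt7 (duration 32≤93, warranty 7≥7, crew size 11≤15).
Opt7: not dominated (best duration).
Opt8: dominated by Opt7 (duration 32≤90, warranty 7≥7, crew size 11≤12).
Opt9: not dominated.
Opt10: not dominated (best crew size).
Opt11: not dominated.

Opt3, Opt4, Opt7, Opt9, Opt10, Opt11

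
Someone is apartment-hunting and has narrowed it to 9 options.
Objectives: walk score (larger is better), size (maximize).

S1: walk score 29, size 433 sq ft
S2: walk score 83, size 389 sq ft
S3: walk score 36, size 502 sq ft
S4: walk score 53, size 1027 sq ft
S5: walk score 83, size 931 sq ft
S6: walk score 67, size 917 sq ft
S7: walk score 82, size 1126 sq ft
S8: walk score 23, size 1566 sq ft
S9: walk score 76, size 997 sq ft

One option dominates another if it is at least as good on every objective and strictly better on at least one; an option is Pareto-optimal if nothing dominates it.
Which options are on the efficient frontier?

S1: dominated by S3 (walk score 36≥29, size 502≥433).
S2: dominated by S5 (walk score 83≥83, size 931≥389).
S3: dominated by S4 (walk score 53≥36, size 1027≥502).
S4: dominated by S7 (walk score 82≥53, size 1126≥1027).
S5: not dominated.
S6: dominated by S5 (walk score 83≥67, size 931≥917).
S7: not dominated.
S8: not dominated (best size).
S9: dominated by S7 (walk score 82≥76, size 1126≥997).

S5, S7, S8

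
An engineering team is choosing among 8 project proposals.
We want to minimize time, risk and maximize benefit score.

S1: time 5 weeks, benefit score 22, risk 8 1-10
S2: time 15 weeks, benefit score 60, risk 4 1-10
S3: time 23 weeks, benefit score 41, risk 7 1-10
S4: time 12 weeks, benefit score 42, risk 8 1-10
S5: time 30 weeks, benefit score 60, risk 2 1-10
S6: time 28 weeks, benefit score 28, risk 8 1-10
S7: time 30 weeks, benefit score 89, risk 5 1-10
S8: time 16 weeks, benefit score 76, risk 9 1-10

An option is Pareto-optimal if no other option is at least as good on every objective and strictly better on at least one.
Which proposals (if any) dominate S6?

S2: time 15≤28, benefit score 60≥28, risk 4≤8 — dominates S6.
S3: time 23≤28, benefit score 41≥28, risk 7≤8 — dominates S6.
S4: time 12≤28, benefit score 42≥28, risk 8≤8 — dominates S6.
Others (S1, S5, S7, S8) are each worse than S6 on at least one objective.

S2, S3, S4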